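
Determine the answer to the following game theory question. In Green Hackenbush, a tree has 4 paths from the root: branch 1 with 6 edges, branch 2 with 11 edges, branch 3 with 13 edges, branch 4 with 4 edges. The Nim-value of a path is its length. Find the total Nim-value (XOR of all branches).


The tree has 4 branches from the ground vertex.
In Green Hackenbush, the Nim-value of a simple path of length k is k.
Branch 1: length 6, Nim-value = 6
Branch 2: length 11, Nim-value = 11
Branch 3: length 13, Nim-value = 13
Branch 4: length 4, Nim-value = 4
Total Nim-value = XOR of all branch values:
0 XOR 6 = 6
6 XOR 11 = 13
13 XOR 13 = 0
0 XOR 4 = 4
Nim-value of the tree = 4

4


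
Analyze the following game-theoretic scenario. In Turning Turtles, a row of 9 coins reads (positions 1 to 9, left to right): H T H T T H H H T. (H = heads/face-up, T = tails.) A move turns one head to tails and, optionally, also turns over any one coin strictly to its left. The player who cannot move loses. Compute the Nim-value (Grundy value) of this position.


Coins: H T H T T H H H T
Key fact: a single head at position k behaves exactly like a Nim heap of size k (turning it to T and optionally flipping a coin at j < k corresponds to moving the heap from k to j, or to 0), and heads combine as a disjunctive sum (two heads at the same place would cancel, matching j XOR j = 0). So the Nim-value is the XOR of the 1-indexed positions of the heads.
Face-up positions (1-indexed): [1, 3, 6, 7, 8]
XOR 0 with 1: 0 XOR 1 = 1
XOR 1 with 3: 1 XOR 3 = 2
XOR 2 with 6: 2 XOR 6 = 4
XOR 4 with 7: 4 XOR 7 = 3
XOR 3 with 8: 3 XOR 8 = 11
Nim-value = 11

11


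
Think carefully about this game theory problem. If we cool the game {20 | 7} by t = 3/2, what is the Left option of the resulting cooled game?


Original game: {20 | 7} (a switch {a | b} with a > b).
Cooling by t (for t below the temperature (a - b)/2 = 13/2) taxes each move by t: {a | b} cooled by t is {a - t | b + t}.
Cooling amount: t = 3/2
Cooled Left option: 20 - 3/2 = 37/2
Cooled Right option: 7 + 3/2 = 17/2
Cooled game: {37/2 | 17/2}
Left option = 37/2

37/2


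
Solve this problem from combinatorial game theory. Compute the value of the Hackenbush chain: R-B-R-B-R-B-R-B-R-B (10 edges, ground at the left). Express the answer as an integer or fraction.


Edges (from ground): R-B-R-B-R-B-R-B-R-B
By Berlekamp's sign-expansion rule, a Blue-Red Hackenbush stalk has the value of the surreal number whose sign sequence is the edge sequence with B -> + and R -> -.
Sign sequence: -+-+-+-+-+
Trace the sign expansion in the surreal number tree, starting from 0:
Edge 1: R (sign -) -> bounds (-inf, 0), value = -1
Edge 2: B (sign +) -> bounds (-1, 0), value = -1/2
Edge 3: R (sign -) -> bounds (-1, -1/2), value = -3/4
Edge 4: B (sign +) -> bounds (-3/4, -1/2), value = -5/8
Edge 5: R (sign -) -> bounds (-3/4, -5/8), value = -11/16
Edge 6: B (sign +) -> bounds (-11/16, -5/8), value = -21/32
Edge 7: R (sign -) -> bounds (-11/16, -21/32), value = -43/64
Edge 8: B (sign +) -> bounds (-43/64, -21/32), value = -85/128
Edge 9: R (sign -) -> bounds (-43/64, -85/128), value = -171/256
Edge 10: B (sign +) -> bounds (-171/256, -85/128), value = -341/512
Game value = -341/512

-341/512


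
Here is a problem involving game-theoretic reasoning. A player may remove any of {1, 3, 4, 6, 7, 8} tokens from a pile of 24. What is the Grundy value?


The subtraction set is S = {1, 3, 4, 6, 7, 8}.
G(k) = mex{ G(k - s) : s in S, s <= k }. We compute iteratively: G(0) = 0.
G(1) = mex({0}) = 1
G(2) = mex({1}) = 0
G(3) = mex({0}) = 1
G(4) = mex({0, 1}) = 2
G(5) = mex({0, 1, 2}) = 3
G(6) = mex({0, 1, 3}) = 2
G(7) = mex({0, 1, 2}) = 3
G(8) = mex({0, 1, 2, 3}) = 4
G(9) = mex({0, 1, 2, 3, 4}) = 5
G(10) = mex({0, 1, 2, 3, 5}) = 4
G(11) = mex({1, 2, 3, 4}) = 0
G(12) = mex({0, 2, 3, 4, 5}) = 1
G(13) = mex({1, 2, 3, 4, 5}) = 0
G(14) = mex({0, 2, 3, 4}) = 1
G(15) = mex({0, 1, 3, 4, 5}) = 2
G(16) = mex({0, 1, 2, 4, 5}) = 3
G(17) = mex({0, 1, 3, 4, 5}) = 2
G(18) = mex({0, 1, 2, 4}) = 3
Observe that G(11)..G(18) = 0, 1, 0, 1, 2, 3, 2, 3 repeats G(0)..G(7) = 0, 1, 0, 1, 2, 3, 2, 3.
For k >= max(S) = 8, G(k) is determined by the previous 8 values G(k-8)..G(k-1); a window of 8 consecutive values has recurred shifted by 11, so by induction G(k + 11) = G(k) for all k >= 0: the sequence is periodic from the start with period 11.
One period: G(0..10) = 0, 1, 0, 1, 2, 3, 2, 3, 4, 5, 4.
24 mod 11 = 2, so G(24) = G(2) = 0.

0


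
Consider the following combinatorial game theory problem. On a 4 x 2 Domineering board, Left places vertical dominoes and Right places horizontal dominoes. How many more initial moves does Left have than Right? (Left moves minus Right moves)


Board is 4 x 2 (rows x cols).
Left (vertical) placements: (rows-1) * cols = 3 * 2 = 6
Right (horizontal) placements: rows * (cols-1) = 4 * 1 = 4
Advantage = Left - Right = 6 - 4 = 2

2


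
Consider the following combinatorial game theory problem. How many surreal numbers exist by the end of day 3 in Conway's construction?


Day 0: {|} = 0 is born. Count = 1.
Day n: the number of surreal numbers born by day n is 2^(n+1) - 1.
By day 0: 2^1 - 1 = 1
By day 1: 2^2 - 1 = 3
By day 2: 2^3 - 1 = 7
By day 3: 2^4 - 1 = 15
By day 3: 15 surreal numbers.

15


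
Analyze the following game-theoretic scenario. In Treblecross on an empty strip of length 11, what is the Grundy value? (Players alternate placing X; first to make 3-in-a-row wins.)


Treblecross: place X on empty cells; 3-in-a-row wins.
Playing within two cells of an existing X lets the opponent win at once, so sensible play treats the cells i-2..i+2 around each X as dead. The player left with no safe cell loses, so this is a normal-play take-away game on strips of safe cells.
Placing X at cell i (0-indexed) of a strip of k safe cells leaves independent strips of sizes max(0, i-2) and max(0, k-i-3). Hence G(k) = mex{ G(max(0,i-2)) XOR G(max(0,k-i-3)) : 0 <= i < k }, with G(0) = 0.
G(1): splits (0,0):0^0=0 -> mex({0}) = 1
G(2): splits (0,0):0^0=0 -> mex({0}) = 1
G(3): splits (0,0):0^0=0 -> mex({0}) = 1
G(4): splits (0,1):0^1=1 (0,0):0^0=0 -> mex({0, 1}) = 2
G(5): splits (0,2):0^1=1 (0,1):0^1=1 (0,0):0^0=0 -> mex({0, 1}) = 2
G(6) = mex({1}) = 0
G(7) = mex({0, 1, 2}) = 3
G(8) = mex({0, 1, 2}) = 3
G(9) = mex({0, 2}) = 1
G(10) = mex({0, 2, 3}) = 1
G(11) = mex({0, 3}) = 1
Therefore G(11) = 1.

1


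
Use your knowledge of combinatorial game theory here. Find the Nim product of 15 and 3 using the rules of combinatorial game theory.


Nim multiplication is bilinear over XOR: (u XOR v) * w = (u*w) XOR (v*w).
So we split each operand into its bit components and XOR the pairwise Nim products.
15 = 1 + 2 + 4 + 8 (as XOR of powers of 2).
3 = 1 + 2 (as XOR of powers of 2).
Using the standard Nim-product table on single bits:
  2*2 = 3,   2*4 = 8,   2*8 = 12,
  4*4 = 6,   4*8 = 11,  8*8 = 13,
and  1*x = x (identity), k*l = l*k (commutative).
Pairwise Nim products:
  1 * 1 = 1
  1 * 2 = 2
  2 * 1 = 2
  2 * 2 = 3
  4 * 1 = 4
  4 * 2 = 8
  8 * 1 = 8
  8 * 2 = 12
XOR them: 1 XOR 2 XOR 2 XOR 3 XOR 4 XOR 8 XOR 8 XOR 12 = 10.
Result: 15 * 3 = 10 (in Nim).

10


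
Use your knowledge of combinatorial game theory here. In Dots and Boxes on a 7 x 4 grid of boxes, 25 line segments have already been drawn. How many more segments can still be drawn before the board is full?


Grid: 7 x 4 boxes, i.e. 8 rows and 5 columns of dots.
Horizontal edges: (rows + 1) * cols = 8 * 4 = 32
Vertical edges: rows * (cols + 1) = 7 * 5 = 35
Total edges: 32 + 35 = 67
Edges drawn: 25
Remaining: 67 - 25 = 42

42


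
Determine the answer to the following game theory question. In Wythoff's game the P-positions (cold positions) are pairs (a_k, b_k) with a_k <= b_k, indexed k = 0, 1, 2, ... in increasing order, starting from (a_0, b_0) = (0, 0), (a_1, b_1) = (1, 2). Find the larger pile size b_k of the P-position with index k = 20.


By Wythoff's theorem, a_k = floor(k * phi) and b_k = floor(k * phi^2) = a_k + k, where phi = (1 + sqrt(5))/2 is the golden ratio.
phi = (1 + sqrt(5))/2 = 1.618034
phi^2 = phi + 1 = 2.618034
k = 20
k * phi^2 = 20 * 2.618034 = 52.360680
b_20 = floor(k * phi^2) = 52 (check: a_20 + k = 32 + 20 = 52)

52


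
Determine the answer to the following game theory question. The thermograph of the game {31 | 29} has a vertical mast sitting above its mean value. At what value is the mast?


Game = {31 | 29}, a switch {a | b} with numbers a > b.
Its thermograph has left wall a - t and right wall b + t, which meet at t = (a - b)/2, where both equal (a + b)/2. So the mast (mean value) is at (a + b)/2.
Mean = (31 + (29))/2 = 60/2 = 30

30


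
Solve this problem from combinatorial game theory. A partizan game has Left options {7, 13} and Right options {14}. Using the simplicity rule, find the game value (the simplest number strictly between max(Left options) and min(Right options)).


Left options: {7, 13}, max = 13
Right options: {14}, min = 14
All options are numbers and max(Left) < min(Right), so by the simplicity theorem the value is the simplest (earliest-born) number strictly between 13 and 14.
No integer lies strictly between 13 and 14, so the value is the dyadic rational m/2^k in the interval with the smallest k (then m odd); search k = 1, 2, ...:
Denominator 2: 27/2 lies strictly between 13 and 14 -- found.
The simplest number in the interval is 27/2.
Game value = 27/2

27/2


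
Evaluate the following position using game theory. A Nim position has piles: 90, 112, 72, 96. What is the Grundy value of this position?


We need the XOR (exclusive or) of all pile sizes.
After XOR-ing pile 1 (size 90): 0 XOR 90 = 90
After XOR-ing pile 2 (size 112): 90 XOR 112 = 42
After XOR-ing pile 3 (size 72): 42 XOR 72 = 98
After XOR-ing pile 4 (size 96): 98 XOR 96 = 2
The Nim-value of this position is 2.

2


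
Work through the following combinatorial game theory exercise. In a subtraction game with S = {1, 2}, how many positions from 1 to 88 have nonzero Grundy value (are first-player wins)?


Subtraction set S = {1, 2}, so G(n) = n mod 3.
G(n) = 0 when n is a multiple of 3.
Multiples of 3 in [1, 88]: 29
N-positions (nonzero Grundy) = 88 - 29 = 59

59


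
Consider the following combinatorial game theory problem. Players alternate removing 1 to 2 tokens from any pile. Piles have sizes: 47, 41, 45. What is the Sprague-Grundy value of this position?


Subtraction set: {1, 2}
For this subtraction set, G(n) = n mod 3 (period = max + 1 = 3).
Pile 1 (size 47): G(47) = 47 mod 3 = 2
Pile 2 (size 41): G(41) = 41 mod 3 = 2
Pile 3 (size 45): G(45) = 45 mod 3 = 0
Total Grundy value = XOR of all: 2 XOR 2 XOR 0 = 0

0


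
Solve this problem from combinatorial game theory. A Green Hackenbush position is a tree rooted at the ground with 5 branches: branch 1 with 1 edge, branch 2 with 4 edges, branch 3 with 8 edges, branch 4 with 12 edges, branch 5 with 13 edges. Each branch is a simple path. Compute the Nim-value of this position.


The tree has 5 branches from the ground vertex.
In Green Hackenbush, the Nim-value of a simple path of length k is k.
Branch 1: length 1, Nim-value = 1
Branch 2: length 4, Nim-value = 4
Branch 3: length 8, Nim-value = 8
Branch 4: length 12, Nim-value = 12
Branch 5: length 13, Nim-value = 13
Total Nim-value = XOR of all branch values:
0 XOR 1 = 1
1 XOR 4 = 5
5 XOR 8 = 13
13 XOR 12 = 1
1 XOR 13 = 12
Nim-value of the tree = 12

12


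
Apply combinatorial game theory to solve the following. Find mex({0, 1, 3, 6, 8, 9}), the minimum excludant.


Set = {0, 1, 3, 6, 8, 9}
0 is in the set.
1 is in the set.
2 is NOT in the set. This is the mex.
mex = 2

2


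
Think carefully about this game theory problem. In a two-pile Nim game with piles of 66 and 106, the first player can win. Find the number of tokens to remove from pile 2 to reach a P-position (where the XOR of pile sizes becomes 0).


Piles: 66 and 106
Current XOR: 66 XOR 106 = 40 (non-zero, so this is an N-position).
To make the XOR zero, we need to find a move that balances the piles.
For pile 2 (size 106): target = 106 XOR 40 = 66
We reduce pile 2 from 106 to 66.
Tokens removed: 106 - 66 = 40
Verification: 66 XOR 66 = 0

40


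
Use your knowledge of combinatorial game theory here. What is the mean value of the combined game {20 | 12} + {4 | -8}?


G1 = {20 | 12}, G2 = {4 | -8}
Each is a switch {a | b} with numbers a > b; its mean value is (a + b)/2, and mean value is additive over game sums: m(G1 + G2) = m(G1) + m(G2).
Mean of G1 = (20 + (12))/2 = 32/2 = 16
Mean of G2 = (4 + (-8))/2 = -4/2 = -2
Mean of G1 + G2 = 16 + -2 = 14

14


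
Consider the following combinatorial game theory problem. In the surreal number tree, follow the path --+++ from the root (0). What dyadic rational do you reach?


Sign expansion: --+++
Rule: track bounds (lo, hi), initially (-inf, +inf). On '+', the current value becomes lo and we move to the simplest number in (value, hi): value + 1 if hi = +inf, otherwise the midpoint (value + hi)/2. On '-', the current value becomes hi and we move to value - 1 if lo = -inf, otherwise the midpoint (lo + value)/2.
Start at 0.
Step 1: sign = -, move left. Bounds: (-inf, 0). Value = -1
Step 2: sign = -, move left. Bounds: (-inf, -1). Value = -2
Step 3: sign = +, move right. Bounds: (-2, -1). Value = -3/2
Step 4: sign = +, move right. Bounds: (-3/2, -1). Value = -5/4
Step 5: sign = +, move right. Bounds: (-5/4, -1). Value = -9/8
The surreal number with sign expansion --+++ is -9/8.

-9/8


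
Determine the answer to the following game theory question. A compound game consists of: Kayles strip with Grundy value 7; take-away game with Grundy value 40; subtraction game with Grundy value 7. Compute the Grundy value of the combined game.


By the Sprague-Grundy theorem, the Grundy value of a sum of games is the XOR of individual Grundy values.
Kayles strip: Grundy value = 7. Running XOR: 0 XOR 7 = 7
take-away game: Grundy value = 40. Running XOR: 7 XOR 40 = 47
subtraction game: Grundy value = 7. Running XOR: 47 XOR 7 = 40
The combined Grundy value is 40.

40


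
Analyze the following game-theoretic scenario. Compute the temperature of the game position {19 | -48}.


The game is {19 | -48}, a switch {a | b} with numbers a > b.
Cooling {a | b} by t gives {a - t | b + t}, which stops being hot when a - t = b + t, i.e. at t = (a - b)/2. So the temperature of a switch is (a - b)/2.
Temperature = (Left option - Right option) / 2
= (19 - (-48)) / 2
= 67 / 2
= 67/2

67/2


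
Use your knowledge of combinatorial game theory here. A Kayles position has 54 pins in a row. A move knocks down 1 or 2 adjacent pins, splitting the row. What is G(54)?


Kayles: a move removes 1 or 2 adjacent pins from a contiguous row.
Removing pins from a row of k leaves two independent rows (a, b) with a + b = k - 1 (one pin) or a + b = k - 2 (two pins); an end removal gives a = 0.
By Sprague-Grundy, G(k) = mex{ G(a) XOR G(b) } over all these splits. G(0) = 0.
G(1): splits (0,0):0^0=0 -> mex({0}) = 1
G(2): splits (0,1):0^1=1 (0,0):0^0=0 -> mex({0, 1}) = 2
G(3): splits (0,2):0^2=2 (1,1):1^1=0 (0,1):0^1=1 -> mex({0, 1, 2}) = 3
G(4): splits (0,3):0^3=3 (1,2):1^2=3 (0,2):0^2=2 (1,1):1^1=0 -> mex({0, 2, 3}) = 1
G(5): splits (0,4):0^1=1 (1,3):1^3=2 (2,2):2^2=0 (0,3):0^3=3 (1,2):1^2=3 -> mex({0, 1, 2, 3}) = 4
G(6) = mex({0, 1, 2, 4}) = 3
G(7) = mex({0, 1, 3, 4, 5}) = 2
G(8) = mex({0, 2, 3, 5, 6}) = 1
G(9) = mex({0, 1, 2, 3, 6, 7}) = 4
G(10) = mex({0, 1, 3, 4, 5, 7}) = 2
G(11) = mex({0, 1, 2, 3, 4, 5}) = 6
G(12) = mex({0, 1, 2, 3, 5, 6, 7}) = 4
G(13) = mex({0, 2, 3, 4, 6, 7}) = 1
G(14) = mex({0, 1, 4, 5, 6, 7}) = 2
G(15) = mex({0, 1, 2, 3, 4, 5, 6}) = 7
G(16) = mex({0, 2, 3, 5, 6, 7}) = 1
G(17) = mex({0, 1, 2, 3, 5, 6, 7}) = 4
G(18) = mex({0, 1, 2, 4, 5, 6}) = 3
G(19) = mex({0, 1, 3, 4, 5, 7}) = 2
G(20) = mex({0, 2, 3, 4, 5, 6, 7}) = 1
G(21) = mex({0, 1, 2, 3, 5, 6, 7}) = 4
G(22) = mex({0, 1, 2, 3, 4, 5, 7}) = 6
G(23) = mex({0, 1, 2, 3, 4, 5, 6}) = 7
G(24) = mex({0, 1, 2, 3, 5, 6, 7}) = 4
G(25) = mex({0, 2, 3, 4, 6, 7}) = 1
G(26) = mex({0, 1, 3, 4, 5, 6, 7}) = 2
G(27) = mex({0, 1, 2, 3, 4, 5, 6, 7}) = 8
G(28) = mex({0, 1, 2, 3, 4, 6, 7, 8}) = 5
G(29) = mex({0, 1, 2, 3, 5, 6, 7, 8, 9}) = 4
G(30) = mex({0, 1, 2, 3, 4, 5, 6, 9, 10}) = 7
G(31) = mex({0, 1, 3, 4, 5, 7, 10, 11}) = 2
G(32) = mex({0, 2, 3, 4, 5, 6, 7, 9, 11}) = 1
G(33) = mex({0, 1, 2, 3, 4, 5, 6, 7, 9, 12}) = 8
G(34) = mex({0, 1, 2, 3, 4, 5, 7, 8, 11, 12}) = 6
G(35) = mex({0, 1, 2, 3, 4, 5, 6, 8, 9, 10, 11}) = 7
G(36) = mex({0, 1, 2, 3, 5, 6, 7, 9, 10}) = 4
G(37) = mex({0, 2, 3, 4, 6, 7, 9, 10, 11, 12}) = 1
G(38) = mex({0, 1, 3, 4, 5, 6, 7, 9, 10, 11, 12}) = 2
G(39) = mex({0, 1, 2, 4, 5, 6, 7, 9, 10, 12, 14}) = 3
G(40) = mex({0, 2, 3, 4, 6, 7, 11, 12, 14}) = 1
G(41) = mex({0, 1, 2, 3, 5, 6, 7, 9, 10, 11, 12}) = 4
G(42) = mex({0, 1, 2, 3, 4, 5, 6, 9, 10}) = 7
G(43) = mex({0, 1, 3, 4, 5, 7, 9, 10, 12, 15}) = 2
G(44) = mex({0, 2, 3, 4, 5, 6, 7, 9, 10, 12, 15}) = 1
G(45) = mex({0, 1, 2, 3, 4, 5, 6, 7, 9, 10, 12, 14}) = 8
G(46) = mex({0, 1, 3, 4, 5, 7, 8, 11, 12, 14}) = 2
G(47) = mex({0, 1, 2, 3, 4, 5, 6, 8, 9, 10, 11, 12}) = 7
G(48) = mex({0, 1, 2, 3, 5, 6, 7, 9, 10}) = 4
G(49) = mex({0, 2, 3, 4, 6, 7, 9, 10, 11, 12, 15}) = 1
G(50) = mex({0, 1, 4, 5, 6, 7, 9, 11, 12, 14, 15}) = 2
G(51) = mex({0, 1, 2, 3, 4, 5, 6, 7, 9, 12, 14, 15}) = 8
G(52) = mex({0, 2, 3, 4, 5, 6, 7, 8, 11, 12, 15}) = 1
G(53) = mex({0, 1, 2, 3, 5, 6, 7, 8, 9, 10, 11, 12}) = 4
G(54) = mex({0, 1, 2, 3, 4, 5, 6, 9, 10}) = 7
Therefore G(54) = 7.

7


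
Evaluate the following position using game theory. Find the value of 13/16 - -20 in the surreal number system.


x = 13/16, y = -20
Converting to common denominator: 16
x = 13/16, y = -320/16
x - y = 13/16 - -20 = 333/16

333/16


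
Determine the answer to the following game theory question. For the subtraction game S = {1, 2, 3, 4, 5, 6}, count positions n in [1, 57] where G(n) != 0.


Subtraction set S = {1, 2, 3, 4, 5, 6}, so G(n) = n mod 7.
G(n) = 0 when n is a multiple of 7.
Multiples of 7 in [1, 57]: 8
N-positions (nonzero Grundy) = 57 - 8 = 49

49


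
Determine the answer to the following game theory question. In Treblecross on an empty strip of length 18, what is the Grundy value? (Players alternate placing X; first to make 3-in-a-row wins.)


Treblecross: place X on empty cells; 3-in-a-row wins.
Playing within two cells of an existing X lets the opponent win at once, so sensible play treats the cells i-2..i+2 around each X as dead. The player left with no safe cell loses, so this is a normal-play take-away game on strips of safe cells.
Placing X at cell i (0-indexed) of a strip of k safe cells leaves independent strips of sizes max(0, i-2) and max(0, k-i-3). Hence G(k) = mex{ G(max(0,i-2)) XOR G(max(0,k-i-3)) : 0 <= i < k }, with G(0) = 0.
G(1): splits (0,0):0^0=0 -> mex({0}) = 1
G(2): splits (0,0):0^0=0 -> mex({0}) = 1
G(3): splits (0,0):0^0=0 -> mex({0}) = 1
G(4): splits (0,1):0^1=1 (0,0):0^0=0 -> mex({0, 1}) = 2
G(5): splits (0,2):0^1=1 (0,1):0^1=1 (0,0):0^0=0 -> mex({0, 1}) = 2
G(6) = mex({1}) = 0
G(7) = mex({0, 1, 2}) = 3
G(8) = mex({0, 1, 2}) = 3
G(9) = mex({0, 2}) = 1
G(10) = mex({0, 2, 3}) = 1
G(11) = mex({0, 3}) = 1
G(12) = mex({1, 3}) = 0
G(13) = mex({0, 1, 2, 3}) = 4
G(14) = mex({0, 1, 2}) = 3
G(15) = mex({0, 1, 2}) = 3
G(16) = mex({0, 1, 2, 4}) = 3
G(17) = mex({0, 1, 3, 4}) = 2
G(18) = mex({0, 1, 3, 4}) = 2
Therefore G(18) = 2.

2


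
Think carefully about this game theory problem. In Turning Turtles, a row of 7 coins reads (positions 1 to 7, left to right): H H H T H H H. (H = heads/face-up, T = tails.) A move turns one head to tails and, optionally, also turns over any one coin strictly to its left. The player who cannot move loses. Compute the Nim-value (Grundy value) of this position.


Coins: H H H T H H H
Key fact: a single head at position k behaves exactly like a Nim heap of size k (turning it to T and optionally flipping a coin at j < k corresponds to moving the heap from k to j, or to 0), and heads combine as a disjunctive sum (two heads at the same place would cancel, matching j XOR j = 0). So the Nim-value is the XOR of the 1-indexed positions of the heads.
Face-up positions (1-indexed): [1, 2, 3, 5, 6, 7]
XOR 0 with 1: 0 XOR 1 = 1
XOR 1 with 2: 1 XOR 2 = 3
XOR 3 with 3: 3 XOR 3 = 0
XOR 0 with 5: 0 XOR 5 = 5
XOR 5 with 6: 5 XOR 6 = 3
XOR 3 with 7: 3 XOR 7 = 4
Nim-value = 4

4


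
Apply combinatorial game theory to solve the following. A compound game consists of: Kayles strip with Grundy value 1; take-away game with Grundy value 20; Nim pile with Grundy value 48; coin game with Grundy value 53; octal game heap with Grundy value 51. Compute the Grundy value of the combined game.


By the Sprague-Grundy theorem, the Grundy value of a sum of games is the XOR of individual Grundy values.
Kayles strip: Grundy value = 1. Running XOR: 0 XOR 1 = 1
take-away game: Grundy value = 20. Running XOR: 1 XOR 20 = 21
Nim pile: Grundy value = 48. Running XOR: 21 XOR 48 = 37
coin game: Grundy value = 53. Running XOR: 37 XOR 53 = 16
octal game heap: Grundy value = 51. Running XOR: 16 XOR 51 = 35
The combined Grundy value is 35.

35


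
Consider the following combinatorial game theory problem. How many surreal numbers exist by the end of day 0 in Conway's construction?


Day 0: {|} = 0 is born. Count = 1.
Day n: the number of surreal numbers born by day n is 2^(n+1) - 1.
By day 0: 2^1 - 1 = 1
By day 0: 1 surreal numbers.

1


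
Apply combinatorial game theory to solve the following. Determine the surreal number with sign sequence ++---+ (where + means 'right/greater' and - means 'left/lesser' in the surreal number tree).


Sign expansion: ++---+
Rule: track bounds (lo, hi), initially (-inf, +inf). On '+', the current value becomes lo and we move to the simplest number in (value, hi): value + 1 if hi = +inf, otherwise the midpoint (value + hi)/2. On '-', the current value becomes hi and we move to value - 1 if lo = -inf, otherwise the midpoint (lo + value)/2.
Start at 0.
Step 1: sign = +, move right. Bounds: (0, +inf). Value = 1
Step 2: sign = +, move right. Bounds: (1, +inf). Value = 2
Step 3: sign = -, move left. Bounds: (1, 2). Value = 3/2
Step 4: sign = -, move left. Bounds: (1, 3/2). Value = 5/4
Step 5: sign = -, move left. Bounds: (1, 5/4). Value = 9/8
Step 6: sign = +, move right. Bounds: (9/8, 5/4). Value = 19/16
The surreal number with sign expansion ++---+ is 19/16.

19/16


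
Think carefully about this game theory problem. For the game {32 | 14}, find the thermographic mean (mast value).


Game = {32 | 14}, a switch {a | b} with numbers a > b.
Its thermograph has left wall a - t and right wall b + t, which meet at t = (a - b)/2, where both equal (a + b)/2. So the mast (mean value) is at (a + b)/2.
Mean = (32 + (14))/2 = 46/2 = 23

23


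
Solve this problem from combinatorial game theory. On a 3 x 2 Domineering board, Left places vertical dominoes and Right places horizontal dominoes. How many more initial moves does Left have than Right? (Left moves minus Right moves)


Board is 3 x 2 (rows x cols).
Left (vertical) placements: (rows-1) * cols = 2 * 2 = 4
Right (horizontal) placements: rows * (cols-1) = 3 * 1 = 3
Advantage = Left - Right = 4 - 3 = 1

1


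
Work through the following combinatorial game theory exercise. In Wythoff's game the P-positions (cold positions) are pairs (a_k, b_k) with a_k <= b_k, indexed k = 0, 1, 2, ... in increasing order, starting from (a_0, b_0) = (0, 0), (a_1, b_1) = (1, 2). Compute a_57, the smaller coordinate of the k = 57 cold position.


By Wythoff's theorem, a_k = floor(k * phi) and b_k = floor(k * phi^2) = a_k + k, where phi = (1 + sqrt(5))/2 is the golden ratio.
phi = (1 + sqrt(5))/2 = 1.618034
k = 57
k * phi = 57 * 1.618034 = 92.227937
a_57 = floor(k * phi) = 92

92


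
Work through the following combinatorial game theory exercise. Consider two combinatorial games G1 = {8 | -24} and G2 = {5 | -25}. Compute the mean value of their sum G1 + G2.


G1 = {8 | -24}, G2 = {5 | -25}
Each is a switch {a | b} with numbers a > b; its mean value is (a + b)/2, and mean value is additive over game sums: m(G1 + G2) = m(G1) + m(G2).
Mean of G1 = (8 + (-24))/2 = -16/2 = -8
Mean of G2 = (5 + (-25))/2 = -20/2 = -10
Mean of G1 + G2 = -8 + -10 = -18

-18


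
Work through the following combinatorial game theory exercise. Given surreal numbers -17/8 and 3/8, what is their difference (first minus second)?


x = -17/8, y = 3/8
Converting to common denominator: 8
x = -17/8, y = 3/8
x - y = -17/8 - 3/8 = -5/2

-5/2


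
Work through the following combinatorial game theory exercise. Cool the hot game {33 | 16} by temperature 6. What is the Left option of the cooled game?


Original game: {33 | 16} (a switch {a | b} with a > b).
Cooling by t (for t below the temperature (a - b)/2 = 17/2) taxes each move by t: {a | b} cooled by t is {a - t | b + t}.
Cooling amount: t = 6
Cooled Left option: 33 - 6 = 27
Cooled Right option: 16 + 6 = 22
Cooled game: {27 | 22}
Left option = 27

27


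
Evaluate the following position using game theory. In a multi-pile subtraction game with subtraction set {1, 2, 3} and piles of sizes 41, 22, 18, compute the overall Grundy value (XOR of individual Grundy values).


Subtraction set: {1, 2, 3}
For this subtraction set, G(n) = n mod 4 (period = max + 1 = 4).
Pile 1 (size 41): G(41) = 41 mod 4 = 1
Pile 2 (size 22): G(22) = 22 mod 4 = 2
Pile 3 (size 18): G(18) = 18 mod 4 = 2
Total Grundy value = XOR of all: 1 XOR 2 XOR 2 = 1

1


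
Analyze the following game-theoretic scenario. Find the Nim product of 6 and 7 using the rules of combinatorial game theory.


Nim multiplication is bilinear over XOR: (u XOR v) * w = (u*w) XOR (v*w).
So we split each operand into its bit components and XOR the pairwise Nim products.
6 = 2 + 4 (as XOR of powers of 2).
7 = 1 + 2 + 4 (as XOR of powers of 2).
Using the standard Nim-product table on single bits:
  2*2 = 3,   2*4 = 8,   2*8 = 12,
  4*4 = 6,   4*8 = 11,  8*8 = 13,
and  1*x = x (identity), k*l = l*k (commutative).
Pairwise Nim products:
  2 * 1 = 2
  2 * 2 = 3
  2 * 4 = 8
  4 * 1 = 4
  4 * 2 = 8
  4 * 4 = 6
XOR them: 2 XOR 3 XOR 8 XOR 4 XOR 8 XOR 6 = 3.
Result: 6 * 7 = 3 (in Nim).

3


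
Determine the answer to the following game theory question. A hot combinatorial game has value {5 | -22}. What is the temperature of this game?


The game is {5 | -22}, a switch {a | b} with numbers a > b.
Cooling {a | b} by t gives {a - t | b + t}, which stops being hot when a - t = b + t, i.e. at t = (a - b)/2. So the temperature of a switch is (a - b)/2.
Temperature = (Left option - Right option) / 2
= (5 - (-22)) / 2
= 27 / 2
= 27/2

27/2


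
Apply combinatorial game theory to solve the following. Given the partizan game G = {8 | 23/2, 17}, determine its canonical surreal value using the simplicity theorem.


Left options: {8}, max = 8
Right options: {23/2, 17}, min = 23/2
All options are numbers and max(Left) < min(Right), so by the simplicity theorem the value is the simplest (earliest-born) number strictly between 8 and 23/2.
Integers 9 through 11 all lie strictly between 8 and 23/2.
Among integers, the simplest (lowest birthday = smallest |n|; 0 is born on day 0, +-n on day n) is 9.
No non-integer in the interval can be simpler: if x is a non-integer in the interval, then floor(x) or ceil(x) also lies in the interval (the interval contains an integer), and both are proper prefixes of x's sign expansion, i.e. born earlier. So the game value is 9.
Game value = 9

9


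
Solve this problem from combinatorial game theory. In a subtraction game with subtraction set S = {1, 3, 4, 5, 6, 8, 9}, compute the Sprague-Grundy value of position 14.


The subtraction set is S = {1, 3, 4, 5, 6, 8, 9}.
G(k) = mex{ G(k - s) : s in S, s <= k }. We compute iteratively: G(0) = 0.
G(1) = mex({0}) = 1
G(2) = mex({1}) = 0
G(3) = mex({0}) = 1
G(4) = mex({0, 1}) = 2
G(5) = mex({0, 1, 2}) = 3
G(6) = mex({0, 1, 3}) = 2
G(7) = mex({0, 1, 2}) = 3
G(8) = mex({0, 1, 2, 3}) = 4
G(9) = mex({0, 1, 2, 3, 4}) = 5
G(10) = mex({0, 1, 2, 3, 5}) = 4
G(11) = mex({0, 1, 2, 3, 4}) = 5
G(12) = mex({1, 2, 3, 4, 5}) = 0
G(13) = mex({0, 2, 3, 4, 5}) = 1
G(14) = mex({1, 2, 3, 4, 5}) = 0
Therefore G(14) = 0.

0


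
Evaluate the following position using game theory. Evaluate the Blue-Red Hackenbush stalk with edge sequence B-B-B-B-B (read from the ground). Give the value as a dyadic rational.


Edges (from ground): B-B-B-B-B
By Berlekamp's sign-expansion rule, a Blue-Red Hackenbush stalk has the value of the surreal number whose sign sequence is the edge sequence with B -> + and R -> -.
Sign sequence: +++++
Trace the sign expansion in the surreal number tree, starting from 0:
Edge 1: B (sign +) -> bounds (0, +inf), value = 1
Edge 2: B (sign +) -> bounds (1, +inf), value = 2
Edge 3: B (sign +) -> bounds (2, +inf), value = 3
Edge 4: B (sign +) -> bounds (3, +inf), value = 4
Edge 5: B (sign +) -> bounds (4, +inf), value = 5
Game value = 5

5


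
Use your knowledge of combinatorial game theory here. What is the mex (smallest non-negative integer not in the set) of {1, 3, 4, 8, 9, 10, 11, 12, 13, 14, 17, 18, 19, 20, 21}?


Set = {1, 3, 4, 8, 9, 10, 11, 12, 13, 14, 17, 18, 19, 20, 21}
0 is NOT in the set. This is the mex.
mex = 0

0


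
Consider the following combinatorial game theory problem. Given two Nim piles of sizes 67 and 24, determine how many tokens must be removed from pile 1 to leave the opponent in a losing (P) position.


Piles: 67 and 24
Current XOR: 67 XOR 24 = 91 (non-zero, so this is an N-position).
To make the XOR zero, we need to find a move that balances the piles.
For pile 1 (size 67): target = 67 XOR 91 = 24
We reduce pile 1 from 67 to 24.
Tokens removed: 67 - 24 = 43
Verification: 24 XOR 24 = 0

43


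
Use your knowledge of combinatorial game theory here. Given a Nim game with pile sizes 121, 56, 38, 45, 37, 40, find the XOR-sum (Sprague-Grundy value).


We need the XOR (exclusive or) of all pile sizes.
After XOR-ing pile 1 (size 121): 0 XOR 121 = 121
After XOR-ing pile 2 (size 56): 121 XOR 56 = 65
After XOR-ing pile 3 (size 38): 65 XOR 38 = 103
After XOR-ing pile 4 (size 45): 103 XOR 45 = 74
After XOR-ing pile 5 (size 37): 74 XOR 37 = 111
After XOR-ing pile 6 (size 40): 111 XOR 40 = 71
The Nim-value of this position is 71.

71


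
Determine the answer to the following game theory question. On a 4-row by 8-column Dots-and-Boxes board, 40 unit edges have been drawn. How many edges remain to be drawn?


Grid: 4 x 8 boxes, i.e. 5 rows and 9 columns of dots.
Horizontal edges: (rows + 1) * cols = 5 * 8 = 40
Vertical edges: rows * (cols + 1) = 4 * 9 = 36
Total edges: 40 + 36 = 76
Edges drawn: 40
Remaining: 76 - 40 = 36

36


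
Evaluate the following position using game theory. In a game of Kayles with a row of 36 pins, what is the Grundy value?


Kayles: a move removes 1 or 2 adjacent pins from a contiguous row.
Removing pins from a row of k leaves two independent rows (a, b) with a + b = k - 1 (one pin) or a + b = k - 2 (two pins); an end removal gives a = 0.
By Sprague-Grundy, G(k) = mex{ G(a) XOR G(b) } over all these splits. G(0) = 0.
G(1): splits (0,0):0^0=0 -> mex({0}) = 1
G(2): splits (0,1):0^1=1 (0,0):0^0=0 -> mex({0, 1}) = 2
G(3): splits (0,2):0^2=2 (1,1):1^1=0 (0,1):0^1=1 -> mex({0, 1, 2}) = 3
G(4): splits (0,3):0^3=3 (1,2):1^2=3 (0,2):0^2=2 (1,1):1^1=0 -> mex({0, 2, 3}) = 1
G(5): splits (0,4):0^1=1 (1,3):1^3=2 (2,2):2^2=0 (0,3):0^3=3 (1,2):1^2=3 -> mex({0, 1, 2, 3}) = 4
G(6) = mex({0, 1, 2, 4}) = 3
G(7) = mex({0, 1, 3, 4, 5}) = 2
G(8) = mex({0, 2, 3, 5, 6}) = 1
G(9) = mex({0, 1, 2, 3, 6, 7}) = 4
G(10) = mex({0, 1, 3, 4, 5, 7}) = 2
G(11) = mex({0, 1, 2, 3, 4, 5}) = 6
G(12) = mex({0, 1, 2, 3, 5, 6, 7}) = 4
G(13) = mex({0, 2, 3, 4, 6, 7}) = 1
G(14) = mex({0, 1, 4, 5, 6, 7}) = 2
G(15) = mex({0, 1, 2, 3, 4, 5, 6}) = 7
G(16) = mex({0, 2, 3, 5, 6, 7}) = 1
G(17) = mex({0, 1, 2, 3, 5, 6, 7}) = 4
G(18) = mex({0, 1, 2, 4, 5, 6}) = 3
G(19) = mex({0, 1, 3, 4, 5, 7}) = 2
G(20) = mex({0, 2, 3, 4, 5, 6, 7}) = 1
G(21) = mex({0, 1, 2, 3, 5, 6, 7}) = 4
G(22) = mex({0, 1, 2, 3, 4, 5, 7}) = 6
G(23) = mex({0, 1, 2, 3, 4, 5, 6}) = 7
G(24) = mex({0, 1, 2, 3, 5, 6, 7}) = 4
G(25) = mex({0, 2, 3, 4, 6, 7}) = 1
G(26) = mex({0, 1, 3, 4, 5, 6, 7}) = 2
G(27) = mex({0, 1, 2, 3, 4, 5, 6, 7}) = 8
G(28) = mex({0, 1, 2, 3, 4, 6, 7, 8}) = 5
G(29) = mex({0, 1, 2, 3, 5, 6, 7, 8, 9}) = 4
G(30) = mex({0, 1, 2, 3, 4, 5, 6, 9, 10}) = 7
G(31) = mex({0, 1, 3, 4, 5, 7, 10, 11}) = 2
G(32) = mex({0, 2, 3, 4, 5, 6, 7, 9, 11}) = 1
G(33) = mex({0, 1, 2, 3, 4, 5, 6, 7, 9, 12}) = 8
G(34) = mex({0, 1, 2, 3, 4, 5, 7, 8, 11, 12}) = 6
G(35) = mex({0, 1, 2, 3, 4, 5, 6, 8, 9, 10, 11}) = 7
G(36) = mex({0, 1, 2, 3, 5, 6, 7, 9, 10}) = 4
Therefore G(36) = 4.

4


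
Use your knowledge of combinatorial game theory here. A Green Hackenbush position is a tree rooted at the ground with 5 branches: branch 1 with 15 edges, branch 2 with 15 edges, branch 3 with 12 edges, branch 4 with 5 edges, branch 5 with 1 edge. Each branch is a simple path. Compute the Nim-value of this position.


The tree has 5 branches from the ground vertex.
In Green Hackenbush, the Nim-value of a simple path of length k is k.
Branch 1: length 15, Nim-value = 15
Branch 2: length 15, Nim-value = 15
Branch 3: length 12, Nim-value = 12
Branch 4: length 5, Nim-value = 5
Branch 5: length 1, Nim-value = 1
Total Nim-value = XOR of all branch values:
0 XOR 15 = 15
15 XOR 15 = 0
0 XOR 12 = 12
12 XOR 5 = 9
9 XOR 1 = 8
Nim-value of the tree = 8

8


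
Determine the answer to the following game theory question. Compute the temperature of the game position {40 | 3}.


The game is {40 | 3}, a switch {a | b} with numbers a > b.
Cooling {a | b} by t gives {a - t | b + t}, which stops being hot when a - t = b + t, i.e. at t = (a - b)/2. So the temperature of a switch is (a - b)/2.
Temperature = (Left option - Right option) / 2
= (40 - (3)) / 2
= 37 / 2
= 37/2

37/2


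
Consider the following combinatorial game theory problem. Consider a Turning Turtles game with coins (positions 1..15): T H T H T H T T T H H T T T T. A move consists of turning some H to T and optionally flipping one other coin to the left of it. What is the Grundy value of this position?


Coins: T H T H T H T T T H H T T T T
Key fact: a single head at position k behaves exactly like a Nim heap of size k (turning it to T and optionally flipping a coin at j < k corresponds to moving the heap from k to j, or to 0), and heads combine as a disjunctive sum (two heads at the same place would cancel, matching j XOR j = 0). So the Nim-value is the XOR of the 1-indexed positions of the heads.
Face-up positions (1-indexed): [2, 4, 6, 10, 11]
XOR 0 with 2: 0 XOR 2 = 2
XOR 2 with 4: 2 XOR 4 = 6
XOR 6 with 6: 6 XOR 6 = 0
XOR 0 with 10: 0 XOR 10 = 10
XOR 10 with 11: 10 XOR 11 = 1
Nim-value = 1

1


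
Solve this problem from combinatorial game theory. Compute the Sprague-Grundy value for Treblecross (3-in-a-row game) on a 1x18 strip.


Treblecross: place X on empty cells; 3-in-a-row wins.
Playing within two cells of an existing X lets the opponent win at once, so sensible play treats the cells i-2..i+2 around each X as dead. The player left with no safe cell loses, so this is a normal-play take-away game on strips of safe cells.
Placing X at cell i (0-indexed) of a strip of k safe cells leaves independent strips of sizes max(0, i-2) and max(0, k-i-3). Hence G(k) = mex{ G(max(0,i-2)) XOR G(max(0,k-i-3)) : 0 <= i < k }, with G(0) = 0.
G(1): splits (0,0):0^0=0 -> mex({0}) = 1
G(2): splits (0,0):0^0=0 -> mex({0}) = 1
G(3): splits (0,0):0^0=0 -> mex({0}) = 1
G(4): splits (0,1):0^1=1 (0,0):0^0=0 -> mex({0, 1}) = 2
G(5): splits (0,2):0^1=1 (0,1):0^1=1 (0,0):0^0=0 -> mex({0, 1}) = 2
G(6) = mex({1}) = 0
G(7) = mex({0, 1, 2}) = 3
G(8) = mex({0, 1, 2}) = 3
G(9) = mex({0, 2}) = 1
G(10) = mex({0, 2, 3}) = 1
G(11) = mex({0, 3}) = 1
G(12) = mex({1, 3}) = 0
G(13) = mex({0, 1, 2, 3}) = 4
G(14) = mex({0, 1, 2}) = 3
G(15) = mex({0, 1, 2}) = 3
G(16) = mex({0, 1, 2, 4}) = 3
G(17) = mex({0, 1, 3, 4}) = 2
G(18) = mex({0, 1, 3, 4}) = 2
Therefore G(18) = 2.

2


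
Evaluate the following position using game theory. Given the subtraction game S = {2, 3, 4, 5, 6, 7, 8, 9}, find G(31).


The subtraction set is S = {2, 3, 4, 5, 6, 7, 8, 9}.
G(k) = mex{ G(k - s) : s in S, s <= k }. We compute iteratively: G(0) = 0.
G(1) = mex({}) = 0
G(2) = mex({0}) = 1
G(3) = mex({0}) = 1
G(4) = mex({0, 1}) = 2
G(5) = mex({0, 1}) = 2
G(6) = mex({0, 1, 2}) = 3
G(7) = mex({0, 1, 2}) = 3
G(8) = mex({0, 1, 2, 3}) = 4
G(9) = mex({0, 1, 2, 3}) = 4
G(10) = mex({0, 1, 2, 3, 4}) = 5
G(11) = mex({1, 2, 3, 4}) = 0
G(12) = mex({1, 2, 3, 4, 5}) = 0
G(13) = mex({0, 2, 3, 4, 5}) = 1
G(14) = mex({0, 2, 3, 4, 5}) = 1
G(15) = mex({0, 1, 3, 4, 5}) = 2
G(16) = mex({0, 1, 3, 4, 5}) = 2
G(17) = mex({0, 1, 2, 4, 5}) = 3
G(18) = mex({0, 1, 2, 4, 5}) = 3
G(19) = mex({0, 1, 2, 3, 5}) = 4
Observe that G(11)..G(19) = 0, 0, 1, 1, 2, 2, 3, 3, 4 repeats G(0)..G(8) = 0, 0, 1, 1, 2, 2, 3, 3, 4.
For k >= max(S) = 9, G(k) is determined by the previous 9 values G(k-9)..G(k-1); a window of 9 consecutive values has recurred shifted by 11, so by induction G(k + 11) = G(k) for all k >= 0: the sequence is periodic from the start with period 11.
One period: G(0..10) = 0, 0, 1, 1, 2, 2, 3, 3, 4, 4, 5.
31 mod 11 = 9, so G(31) = G(9) = 4.

4


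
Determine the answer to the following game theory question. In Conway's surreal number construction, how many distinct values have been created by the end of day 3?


Day 0: {|} = 0 is born. Count = 1.
Day n: the number of surreal numbers born by day n is 2^(n+1) - 1.
By day 0: 2^1 - 1 = 1
By day 1: 2^2 - 1 = 3
By day 2: 2^3 - 1 = 7
By day 3: 2^4 - 1 = 15
By day 3: 15 surreal numbers.

15


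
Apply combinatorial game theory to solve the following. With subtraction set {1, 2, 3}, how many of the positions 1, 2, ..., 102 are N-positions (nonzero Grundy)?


Subtraction set S = {1, 2, 3}, so G(n) = n mod 4.
G(n) = 0 when n is a multiple of 4.
Multiples of 4 in [1, 102]: 25
N-positions (nonzero Grundy) = 102 - 25 = 77

77


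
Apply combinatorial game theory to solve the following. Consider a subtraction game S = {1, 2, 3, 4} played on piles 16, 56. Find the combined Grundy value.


Subtraction set: {1, 2, 3, 4}
For this subtraction set, G(n) = n mod 5 (period = max + 1 = 5).
Pile 1 (size 16): G(16) = 16 mod 5 = 1
Pile 2 (size 56): G(56) = 56 mod 5 = 1
Total Grundy value = XOR of all: 1 XOR 1 = 0

0


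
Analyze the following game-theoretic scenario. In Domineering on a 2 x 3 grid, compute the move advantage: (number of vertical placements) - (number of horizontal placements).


Board is 2 x 3 (rows x cols).
Left (vertical) placements: (rows-1) * cols = 1 * 3 = 3
Right (horizontal) placements: rows * (cols-1) = 2 * 2 = 4
Advantage = Left - Right = 3 - 4 = -1

-1


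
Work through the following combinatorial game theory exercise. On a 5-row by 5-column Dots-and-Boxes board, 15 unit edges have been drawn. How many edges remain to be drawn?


Grid: 5 x 5 boxes, i.e. 6 rows and 6 columns of dots.
Horizontal edges: (rows + 1) * cols = 6 * 5 = 30
Vertical edges: rows * (cols + 1) = 5 * 6 = 30
Total edges: 30 + 30 = 60
Edges drawn: 15
Remaining: 60 - 15 = 45

45


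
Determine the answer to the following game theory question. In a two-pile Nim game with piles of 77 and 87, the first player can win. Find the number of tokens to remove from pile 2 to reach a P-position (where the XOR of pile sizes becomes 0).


Piles: 77 and 87
Current XOR: 77 XOR 87 = 26 (non-zero, so this is an N-position).
To make the XOR zero, we need to find a move that balances the piles.
For pile 2 (size 87): target = 87 XOR 26 = 77
We reduce pile 2 from 87 to 77.
Tokens removed: 87 - 77 = 10
Verification: 77 XOR 77 = 0

10


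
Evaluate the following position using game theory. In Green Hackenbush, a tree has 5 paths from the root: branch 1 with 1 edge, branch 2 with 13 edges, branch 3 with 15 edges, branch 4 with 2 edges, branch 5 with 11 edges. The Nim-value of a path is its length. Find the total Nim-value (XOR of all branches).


The tree has 5 branches from the ground vertex.
In Green Hackenbush, the Nim-value of a simple path of length k is k.
Branch 1: length 1, Nim-value = 1
Branch 2: length 13, Nim-value = 13
Branch 3: length 15, Nim-value = 15
Branch 4: length 2, Nim-value = 2
Branch 5: length 11, Nim-value = 11
Total Nim-value = XOR of all branch values:
0 XOR 1 = 1
1 XOR 13 = 12
12 XOR 15 = 3
3 XOR 2 = 1
1 XOR 11 = 10
Nim-value of the tree = 10

10
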